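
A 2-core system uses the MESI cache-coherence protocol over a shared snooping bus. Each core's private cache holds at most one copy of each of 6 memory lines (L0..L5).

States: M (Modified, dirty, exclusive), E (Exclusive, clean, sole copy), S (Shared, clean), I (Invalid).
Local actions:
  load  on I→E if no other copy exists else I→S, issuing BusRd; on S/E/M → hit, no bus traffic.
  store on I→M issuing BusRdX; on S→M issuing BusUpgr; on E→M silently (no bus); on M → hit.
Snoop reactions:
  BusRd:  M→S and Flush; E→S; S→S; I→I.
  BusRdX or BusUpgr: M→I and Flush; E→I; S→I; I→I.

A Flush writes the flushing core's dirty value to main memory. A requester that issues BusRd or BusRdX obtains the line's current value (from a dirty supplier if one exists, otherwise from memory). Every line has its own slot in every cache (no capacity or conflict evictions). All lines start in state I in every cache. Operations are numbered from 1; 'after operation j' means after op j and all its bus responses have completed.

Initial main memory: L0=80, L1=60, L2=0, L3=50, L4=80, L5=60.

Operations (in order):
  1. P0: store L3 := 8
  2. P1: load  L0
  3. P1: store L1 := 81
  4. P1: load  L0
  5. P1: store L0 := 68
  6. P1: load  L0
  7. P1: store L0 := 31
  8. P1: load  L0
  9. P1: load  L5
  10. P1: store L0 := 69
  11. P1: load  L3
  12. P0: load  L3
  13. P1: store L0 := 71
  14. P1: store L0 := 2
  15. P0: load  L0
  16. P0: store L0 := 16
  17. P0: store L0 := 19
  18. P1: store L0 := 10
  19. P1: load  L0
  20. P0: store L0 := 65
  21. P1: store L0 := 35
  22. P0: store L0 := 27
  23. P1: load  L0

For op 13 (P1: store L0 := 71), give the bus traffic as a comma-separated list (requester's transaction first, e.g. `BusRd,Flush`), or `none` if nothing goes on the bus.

step 1: P0: store L3 := 8  ⟶  MI  (L3)  txn=BusRdX  M[L3]=50
step 2: P1: load  L0  ⟶  IE  (L0)  txn=BusRd  M[L0]=80
step 3: P1: store L1 := 81  ⟶  IM  (L1)  txn=BusRdX  M[L1]=60
step 4: P1: load  L0  ⟶  IE  (L0)  txn=∅  M[L0]=80
step 5: P1: store L0 := 68  ⟶  IM  (L0)  txn=∅  M[L0]=80
step 6: P1: load  L0  ⟶  IM  (L0)  txn=∅  M[L0]=80
step 7: P1: store L0 := 31  ⟶  IM  (L0)  txn=∅  M[L0]=80
step 8: P1: load  L0  ⟶  IM  (L0)  txn=∅  M[L0]=80
step 9: P1: load  L5  ⟶  IE  (L5)  txn=BusRd  M[L5]=60
step 10: P1: store L0 := 69  ⟶  IM  (L0)  txn=∅  M[L0]=80
step 11: P1: load  L3  ⟶  SS  (L3)  txn=BusRd+Flush  M[L3]=8
step 12: P0: load  L3  ⟶  SS  (L3)  txn=∅  M[L3]=8
step 13: P1: store L0 := 71  ⟶  IM  (L0)  txn=∅  M[L0]=80
step 14: P1: store L0 := 2  ⟶  IM  (L0)  txn=∅  M[L0]=80
step 15: P0: load  L0  ⟶  SS  (L0)  txn=BusRd+Flush  M[L0]=2
step 16: P0: store L0 := 16  ⟶  MI  (L0)  txn=BusUpgr  M[L0]=2
step 17: P0: store L0 := 19  ⟶  MI  (L0)  txn=∅  M[L0]=2
step 18: P1: store L0 := 10  ⟶  IM  (L0)  txn=BusRdX+Flush  M[L0]=19
step 19: P1: load  L0  ⟶  IM  (L0)  txn=∅  M[L0]=19
step 20: P0: store L0 := 65  ⟶  MI  (L0)  txn=BusRdX+Flush  M[L0]=10
step 21: P1: store L0 := 35  ⟶  IM  (L0)  txn=BusRdX+Flush  M[L0]=65
step 22: P0: store L0 := 27  ⟶  MI  (L0)  txn=BusRdX+Flush  M[L0]=35
step 23: P1: load  L0  ⟶  SS  (L0)  txn=BusRd+Flush  M[L0]=27

bus = none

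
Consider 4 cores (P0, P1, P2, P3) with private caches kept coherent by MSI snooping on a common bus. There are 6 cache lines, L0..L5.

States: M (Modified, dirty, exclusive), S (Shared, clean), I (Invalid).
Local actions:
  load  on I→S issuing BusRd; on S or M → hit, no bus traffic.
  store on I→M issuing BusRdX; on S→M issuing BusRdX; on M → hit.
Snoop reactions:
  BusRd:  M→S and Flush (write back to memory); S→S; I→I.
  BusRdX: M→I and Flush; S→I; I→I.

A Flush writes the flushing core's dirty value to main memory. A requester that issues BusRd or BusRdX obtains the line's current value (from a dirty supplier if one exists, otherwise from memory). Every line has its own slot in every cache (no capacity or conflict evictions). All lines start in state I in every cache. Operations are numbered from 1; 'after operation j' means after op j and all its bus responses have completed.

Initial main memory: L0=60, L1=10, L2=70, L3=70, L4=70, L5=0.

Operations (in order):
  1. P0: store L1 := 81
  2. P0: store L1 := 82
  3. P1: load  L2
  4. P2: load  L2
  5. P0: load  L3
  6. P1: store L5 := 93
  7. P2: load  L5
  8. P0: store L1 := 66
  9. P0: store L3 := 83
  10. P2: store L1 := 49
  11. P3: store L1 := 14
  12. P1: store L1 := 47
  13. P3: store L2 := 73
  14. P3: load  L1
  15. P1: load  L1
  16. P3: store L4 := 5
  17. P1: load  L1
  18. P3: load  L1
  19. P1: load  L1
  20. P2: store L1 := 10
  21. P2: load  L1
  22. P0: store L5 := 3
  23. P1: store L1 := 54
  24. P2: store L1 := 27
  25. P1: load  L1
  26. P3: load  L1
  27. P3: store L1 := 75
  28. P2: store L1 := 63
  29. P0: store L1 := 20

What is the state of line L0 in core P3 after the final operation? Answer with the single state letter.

[1] P0: store L1 := 81 | P0:M(81), P1:I, P2:I, P3:I | bus: BusRdX
[2] P0: store L1 := 82 | P0:M(82), P1:I, P2:I, P3:I | bus: none
[3] P1: load  L2 | P0:I, P1:S(70), P2:I, P3:I | bus: BusRd
[4] P2: load  L2 | P0:I, P1:S(70), P2:S(70), P3:I | bus: BusRd
[5] P0: load  L3 | P0:S(70), P1:I, P2:I, P3:I | bus: BusRd
[6] P1: store L5 := 93 | P0:I, P1:M(93), P2:I, P3:I | bus: BusRdX
[7] P2: load  L5 | P0:I, P1:S(93), P2:S(93), P3:I | bus: BusRd,Flush
[8] P0: store L1 := 66 | P0:M(66), P1:I, P2:I, P3:I | bus: none
[9] P0: store L3 := 83 | P0:M(83), P1:I, P2:I, P3:I | bus: BusRdX
[10] P2: store L1 := 49 | P0:I, P1:I, P2:M(49), P3:I | bus: BusRdX,Flush
[11] P3: store L1 := 14 | P0:I, P1:I, P2:I, P3:M(14) | bus: BusRdX,Flush
[12] P1: store L1 := 47 | P0:I, P1:M(47), P2:I, P3:I | bus: BusRdX,Flush
[13] P3: store L2 := 73 | P0:I, P1:I, P2:I, P3:M(73) | bus: BusRdX
[14] P3: load  L1 | P0:I, P1:S(47), P2:I, P3:S(47) | bus: BusRd,Flush
[15] P1: load  L1 | P0:I, P1:S(47), P2:I, P3:S(47) | bus: none
[16] P3: store L4 := 5 | P0:I, P1:I, P2:I, P3:M(5) | bus: BusRdX
[17] P1: load  L1 | P0:I, P1:S(47), P2:I, P3:S(47) | bus: none
[18] P3: load  L1 | P0:I, P1:S(47), P2:I, P3:S(47) | bus: none
[19] P1: load  L1 | P0:I, P1:S(47), P2:I, P3:S(47) | bus: none
[20] P2: store L1 := 10 | P0:I, P1:I, P2:M(10), P3:I | bus: BusRdX
[21] P2: load  L1 | P0:I, P1:I, P2:M(10), P3:I | bus: none
[22] P0: store L5 := 3 | P0:M(3), P1:I, P2:I, P3:I | bus: BusRdX
[23] P1: store L1 := 54 | P0:I, P1:M(54), P2:I, P3:I | bus: BusRdX,Flush
[24] P2: store L1 := 27 | P0:I, P1:I, P2:M(27), P3:I | bus: BusRdX,Flush
[25] P1: load  L1 | P0:I, P1:S(27), P2:S(27), P3:I | bus: BusRd,Flush
[26] P3: load  L1 | P0:I, P1:S(27), P2:S(27), P3:S(27) | bus: BusRd
[27] P3: store L1 := 75 | P0:I, P1:I, P2:I, P3:M(75) | bus: BusRdX
[28] P2: store L1 := 63 | P0:I, P1:I, P2:M(63), P3:I | bus: BusRdX,Flush
[29] P0: store L1 := 20 | P0:M(20), P1:I, P2:I, P3:I | bus: BusRdX,Flush

state = I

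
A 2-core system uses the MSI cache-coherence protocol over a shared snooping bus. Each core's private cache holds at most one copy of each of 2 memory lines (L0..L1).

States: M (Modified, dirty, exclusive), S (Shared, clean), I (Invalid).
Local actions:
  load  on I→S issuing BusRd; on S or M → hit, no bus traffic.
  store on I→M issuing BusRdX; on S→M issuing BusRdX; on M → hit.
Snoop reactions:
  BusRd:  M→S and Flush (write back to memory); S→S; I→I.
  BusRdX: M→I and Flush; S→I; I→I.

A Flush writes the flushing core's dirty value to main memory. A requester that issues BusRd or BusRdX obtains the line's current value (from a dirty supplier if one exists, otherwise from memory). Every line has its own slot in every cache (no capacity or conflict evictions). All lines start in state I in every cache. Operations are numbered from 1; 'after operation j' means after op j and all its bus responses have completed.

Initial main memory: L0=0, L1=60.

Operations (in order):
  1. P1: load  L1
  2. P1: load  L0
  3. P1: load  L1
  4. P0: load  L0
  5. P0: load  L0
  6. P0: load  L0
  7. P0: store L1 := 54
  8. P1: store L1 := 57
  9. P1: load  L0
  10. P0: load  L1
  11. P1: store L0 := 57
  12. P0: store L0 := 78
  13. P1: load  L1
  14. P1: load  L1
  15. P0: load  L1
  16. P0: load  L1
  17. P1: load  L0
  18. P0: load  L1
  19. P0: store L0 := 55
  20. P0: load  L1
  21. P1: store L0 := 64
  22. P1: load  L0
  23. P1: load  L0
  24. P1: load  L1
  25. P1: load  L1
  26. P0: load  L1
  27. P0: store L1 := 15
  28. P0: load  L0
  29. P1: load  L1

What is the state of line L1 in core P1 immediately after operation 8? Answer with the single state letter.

state = M

[1] P1: load  L1 | P0:I, P1:S(60) | bus: BusRd
[2] P1: load  L0 | P0:I, P1:S(0) | bus: BusRd
[3] P1: load  L1 | P0:I, P1:S(60) | bus: none
[4] P0: load  L0 | P0:S(0), P1:S(0) | bus: BusRd
[5] P0: load  L0 | P0:S(0), P1:S(0) | bus: none
[6] P0: load  L0 | P0:S(0), P1:S(0) | bus: none
[7] P0: store L1 := 54 | P0:M(54), P1:I | bus: BusRdX
[8] P1: store L1 := 57 | P0:I, P1:M(57) | bus: BusRdX,Flush
[9] P1: load  L0 | P0:S(0), P1:S(0) | bus: none
[10] P0: load  L1 | P0:S(57), P1:S(57) | bus: BusRd,Flush
[11] P1: store L0 := 57 | P0:I, P1:M(57) | bus: BusRdX
[12] P0: store L0 := 78 | P0:M(78), P1:I | bus: BusRdX,Flush
[13] P1: load  L1 | P0:S(57), P1:S(57) | bus: none
[14] P1: load  L1 | P0:S(57), P1:S(57) | bus: none
[15] P0: load  L1 | P0:S(57), P1:S(57) | bus: none
[16] P0: load  L1 | P0:S(57), P1:S(57) | bus: none
[17] P1: load  L0 | P0:S(78), P1:S(78) | bus: BusRd,Flush
[18] P0: load  L1 | P0:S(57), P1:S(57) | bus: none
[19] P0: store L0 := 55 | P0:M(55), P1:I | bus: BusRdX
[20] P0: load  L1 | P0:S(57), P1:S(57) | bus: none
[21] P1: store L0 := 64 | P0:I, P1:M(64) | bus: BusRdX,Flush
[22] P1: load  L0 | P0:I, P1:M(64) | bus: none
[23] P1: load  L0 | P0:I, P1:M(64) | bus: none
[24] P1: load  L1 | P0:S(57), P1:S(57) | bus: none
[25] P1: load  L1 | P0:S(57), P1:S(57) | bus: none
[26] P0: load  L1 | P0:S(57), P1:S(57) | bus: none
[27] P0: store L1 := 15 | P0:M(15), P1:I | bus: BusRdX
[28] P0: load  L0 | P0:S(64), P1:S(64) | bus: BusRd,Flush
[29] P1: load  L1 | P0:S(15), P1:S(15) | bus: BusRd,Flush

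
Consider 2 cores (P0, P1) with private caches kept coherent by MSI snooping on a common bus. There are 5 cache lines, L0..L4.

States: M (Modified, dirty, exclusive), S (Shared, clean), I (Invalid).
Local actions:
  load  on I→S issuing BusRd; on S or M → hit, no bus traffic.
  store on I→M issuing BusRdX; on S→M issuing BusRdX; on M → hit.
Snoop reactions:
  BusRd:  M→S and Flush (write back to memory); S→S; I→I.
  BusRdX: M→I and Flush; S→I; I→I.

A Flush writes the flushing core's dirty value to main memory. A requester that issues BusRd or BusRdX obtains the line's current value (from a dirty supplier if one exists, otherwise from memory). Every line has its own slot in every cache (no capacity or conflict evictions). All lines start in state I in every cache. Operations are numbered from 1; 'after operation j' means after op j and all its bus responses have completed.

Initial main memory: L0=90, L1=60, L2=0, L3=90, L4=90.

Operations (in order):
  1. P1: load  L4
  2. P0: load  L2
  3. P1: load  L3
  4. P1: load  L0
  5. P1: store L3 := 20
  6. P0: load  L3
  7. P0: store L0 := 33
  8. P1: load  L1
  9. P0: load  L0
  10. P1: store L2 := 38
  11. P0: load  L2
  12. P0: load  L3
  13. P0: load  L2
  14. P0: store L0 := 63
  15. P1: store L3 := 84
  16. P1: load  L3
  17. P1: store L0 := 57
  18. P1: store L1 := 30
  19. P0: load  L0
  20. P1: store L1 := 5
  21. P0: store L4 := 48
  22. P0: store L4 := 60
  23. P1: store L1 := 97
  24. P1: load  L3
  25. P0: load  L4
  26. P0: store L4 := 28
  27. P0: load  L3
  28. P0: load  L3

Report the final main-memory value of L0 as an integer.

memory[L0] = 57

step 1: P1: load  L4  ⟶  IS  (L4)  txn=BusRd  M[L4]=90
step 2: P0: load  L2  ⟶  SI  (L2)  txn=BusRd  M[L2]=0
step 3: P1: load  L3  ⟶  IS  (L3)  txn=BusRd  M[L3]=90
step 4: P1: load  L0  ⟶  IS  (L0)  txn=BusRd  M[L0]=90
step 5: P1: store L3 := 20  ⟶  IM  (L3)  txn=BusRdX  M[L3]=90
step 6: P0: load  L3  ⟶  SS  (L3)  txn=BusRd+Flush  M[L3]=20
step 7: P0: store L0 := 33  ⟶  MI  (L0)  txn=BusRdX  M[L0]=90
step 8: P1: load  L1  ⟶  IS  (L1)  txn=BusRd  M[L1]=60
step 9: P0: load  L0  ⟶  MI  (L0)  txn=∅  M[L0]=90
step 10: P1: store L2 := 38  ⟶  IM  (L2)  txn=BusRdX  M[L2]=0
step 11: P0: load  L2  ⟶  SS  (L2)  txn=BusRd+Flush  M[L2]=38
step 12: P0: load  L3  ⟶  SS  (L3)  txn=∅  M[L3]=20
step 13: P0: load  L2  ⟶  SS  (L2)  txn=∅  M[L2]=38
step 14: P0: store L0 := 63  ⟶  MI  (L0)  txn=∅  M[L0]=90
step 15: P1: store L3 := 84  ⟶  IM  (L3)  txn=BusRdX  M[L3]=20
step 16: P1: load  L3  ⟶  IM  (L3)  txn=∅  M[L3]=20
step 17: P1: store L0 := 57  ⟶  IM  (L0)  txn=BusRdX+Flush  M[L0]=63
step 18: P1: store L1 := 30  ⟶  IM  (L1)  txn=BusRdX  M[L1]=60
step 19: P0: load  L0  ⟶  SS  (L0)  txn=BusRd+Flush  M[L0]=57
step 20: P1: store L1 := 5  ⟶  IM  (L1)  txn=∅  M[L1]=60
step 21: P0: store L4 := 48  ⟶  MI  (L4)  txn=BusRdX  M[L4]=90
step 22: P0: store L4 := 60  ⟶  MI  (L4)  txn=∅  M[L4]=90
step 23: P1: store L1 := 97  ⟶  IM  (L1)  txn=∅  M[L1]=60
step 24: P1: load  L3  ⟶  IM  (L3)  txn=∅  M[L3]=20
step 25: P0: load  L4  ⟶  MI  (L4)  txn=∅  M[L4]=90
step 26: P0: store L4 := 28  ⟶  MI  (L4)  txn=∅  M[L4]=90
step 27: P0: load  L3  ⟶  SS  (L3)  txn=BusRd+Flush  M[L3]=84
step 28: P0: load  L3  ⟶  SS  (L3)  txn=∅  M[L3]=84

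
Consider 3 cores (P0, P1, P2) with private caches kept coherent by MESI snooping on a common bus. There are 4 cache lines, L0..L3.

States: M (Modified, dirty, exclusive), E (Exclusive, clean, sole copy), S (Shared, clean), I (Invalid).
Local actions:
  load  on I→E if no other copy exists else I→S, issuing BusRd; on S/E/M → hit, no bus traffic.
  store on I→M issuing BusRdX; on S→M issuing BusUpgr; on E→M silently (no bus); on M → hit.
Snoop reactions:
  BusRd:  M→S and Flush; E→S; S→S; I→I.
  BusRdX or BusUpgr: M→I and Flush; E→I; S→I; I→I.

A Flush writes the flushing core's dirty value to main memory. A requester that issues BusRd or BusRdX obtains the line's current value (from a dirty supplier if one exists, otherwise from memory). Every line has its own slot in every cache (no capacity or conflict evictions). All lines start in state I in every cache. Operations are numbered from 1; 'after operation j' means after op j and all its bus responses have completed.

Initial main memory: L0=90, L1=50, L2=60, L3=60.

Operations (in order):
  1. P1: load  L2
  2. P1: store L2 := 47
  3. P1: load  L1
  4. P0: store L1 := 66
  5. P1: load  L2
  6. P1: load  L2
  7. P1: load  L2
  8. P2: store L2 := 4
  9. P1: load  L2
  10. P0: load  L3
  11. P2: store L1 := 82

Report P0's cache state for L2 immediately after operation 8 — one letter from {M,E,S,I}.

state = I

[1] P1: load  L2 | P0:I, P1:E(60), P2:I | bus: BusRd
[2] P1: store L2 := 47 | P0:I, P1:M(47), P2:I | bus: none
[3] P1: load  L1 | P0:I, P1:E(50), P2:I | bus: BusRd
[4] P0: store L1 := 66 | P0:M(66), P1:I, P2:I | bus: BusRdX
[5] P1: load  L2 | P0:I, P1:M(47), P2:I | bus: none
[6] P1: load  L2 | P0:I, P1:M(47), P2:I | bus: none
[7] P1: load  L2 | P0:I, P1:M(47), P2:I | bus: none
[8] P2: store L2 := 4 | P0:I, P1:I, P2:M(4) | bus: BusRdX,Flush
[9] P1: load  L2 | P0:I, P1:S(4), P2:S(4) | bus: BusRd,Flush
[10] P0: load  L3 | P0:E(60), P1:I, P2:I | bus: BusRd
[11] P2: store L1 := 82 | P0:I, P1:I, P2:M(82) | bus: BusRdX,Flush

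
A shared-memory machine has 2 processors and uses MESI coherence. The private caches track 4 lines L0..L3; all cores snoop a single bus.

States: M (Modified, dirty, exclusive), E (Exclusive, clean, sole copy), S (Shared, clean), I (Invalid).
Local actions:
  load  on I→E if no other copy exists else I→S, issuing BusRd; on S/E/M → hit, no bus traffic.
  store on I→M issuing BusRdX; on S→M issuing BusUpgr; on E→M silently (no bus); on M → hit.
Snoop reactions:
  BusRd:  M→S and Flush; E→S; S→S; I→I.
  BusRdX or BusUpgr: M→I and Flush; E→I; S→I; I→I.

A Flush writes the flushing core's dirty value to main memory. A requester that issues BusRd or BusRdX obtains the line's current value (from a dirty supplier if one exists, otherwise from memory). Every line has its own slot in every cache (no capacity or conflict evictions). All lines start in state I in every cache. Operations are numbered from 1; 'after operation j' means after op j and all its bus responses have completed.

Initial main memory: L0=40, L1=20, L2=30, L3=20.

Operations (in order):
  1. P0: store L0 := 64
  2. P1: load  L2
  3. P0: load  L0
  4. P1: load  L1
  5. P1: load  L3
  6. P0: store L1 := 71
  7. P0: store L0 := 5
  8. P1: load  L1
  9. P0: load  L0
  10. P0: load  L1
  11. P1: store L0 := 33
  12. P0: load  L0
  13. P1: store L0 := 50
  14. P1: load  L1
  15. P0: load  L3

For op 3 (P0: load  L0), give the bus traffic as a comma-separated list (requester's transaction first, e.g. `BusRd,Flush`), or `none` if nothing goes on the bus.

bus = none

1. P0: store L0 := 64  bus=[BusRdX]  L0: P0=M P1=I  mem[L0]=40
2. P1: load  L2  bus=[BusRd]  L2: P0=I P1=E  mem[L2]=30
3. P0: load  L0  bus=[-]  L0: P0=M P1=I  mem[L0]=40
4. P1: load  L1  bus=[BusRd]  L1: P0=I P1=E  mem[L1]=20
5. P1: load  L3  bus=[BusRd]  L3: P0=I P1=E  mem[L3]=20
6. P0: store L1 := 71  bus=[BusRdX]  L1: P0=M P1=I  mem[L1]=20
7. P0: store L0 := 5  bus=[-]  L0: P0=M P1=I  mem[L0]=40
8. P1: load  L1  bus=[BusRd,Flush]  L1: P0=S P1=S  mem[L1]=71
9. P0: load  L0  bus=[-]  L0: P0=M P1=I  mem[L0]=40
10. P0: load  L1  bus=[-]  L1: P0=S P1=S  mem[L1]=71
11. P1: store L0 := 33  bus=[BusRdX,Flush]  L0: P0=I P1=M  mem[L0]=5
12. P0: load  L0  bus=[BusRd,Flush]  L0: P0=S P1=S  mem[L0]=33
13. P1: store L0 := 50  bus=[BusUpgr]  L0: P0=I P1=M  mem[L0]=33
14. P1: load  L1  bus=[-]  L1: P0=S P1=S  mem[L1]=71
15. P0: load  L3  bus=[BusRd]  L3: P0=S P1=S  mem[L3]=20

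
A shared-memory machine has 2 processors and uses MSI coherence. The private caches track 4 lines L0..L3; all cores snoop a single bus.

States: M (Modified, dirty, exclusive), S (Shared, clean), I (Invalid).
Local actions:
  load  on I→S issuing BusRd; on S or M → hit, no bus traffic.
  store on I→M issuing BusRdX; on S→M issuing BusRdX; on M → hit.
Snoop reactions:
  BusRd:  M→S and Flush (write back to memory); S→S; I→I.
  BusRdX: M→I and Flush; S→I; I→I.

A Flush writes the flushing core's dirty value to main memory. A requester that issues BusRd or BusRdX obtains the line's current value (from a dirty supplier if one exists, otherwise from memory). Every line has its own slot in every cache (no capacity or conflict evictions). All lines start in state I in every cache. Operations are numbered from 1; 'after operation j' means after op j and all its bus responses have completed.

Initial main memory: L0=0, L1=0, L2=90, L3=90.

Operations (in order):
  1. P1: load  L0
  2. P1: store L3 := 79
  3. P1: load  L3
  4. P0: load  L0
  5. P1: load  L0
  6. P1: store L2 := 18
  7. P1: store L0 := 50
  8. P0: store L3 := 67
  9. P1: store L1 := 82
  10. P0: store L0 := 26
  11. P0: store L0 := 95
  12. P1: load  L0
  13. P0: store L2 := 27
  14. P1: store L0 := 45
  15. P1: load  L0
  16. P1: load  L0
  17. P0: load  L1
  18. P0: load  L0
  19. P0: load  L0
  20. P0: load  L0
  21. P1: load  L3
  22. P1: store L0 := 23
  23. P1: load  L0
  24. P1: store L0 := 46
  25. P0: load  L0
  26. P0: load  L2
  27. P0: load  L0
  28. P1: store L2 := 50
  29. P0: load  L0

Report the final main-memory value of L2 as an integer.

[1] P1: load  L0 | P0:I, P1:S(0) | bus: BusRd
[2] P1: store L3 := 79 | P0:I, P1:M(79) | bus: BusRdX
[3] P1: load  L3 | P0:I, P1:M(79) | bus: none
[4] P0: load  L0 | P0:S(0), P1:S(0) | bus: BusRd
[5] P1: load  L0 | P0:S(0), P1:S(0) | bus: none
[6] P1: store L2 := 18 | P0:I, P1:M(18) | bus: BusRdX
[7] P1: store L0 := 50 | P0:I, P1:M(50) | bus: BusRdX
[8] P0: store L3 := 67 | P0:M(67), P1:I | bus: BusRdX,Flush
[9] P1: store L1 := 82 | P0:I, P1:M(82) | bus: BusRdX
[10] P0: store L0 := 26 | P0:M(26), P1:I | bus: BusRdX,Flush
[11] P0: store L0 := 95 | P0:M(95), P1:I | bus: none
[12] P1: load  L0 | P0:S(95), P1:S(95) | bus: BusRd,Flush
[13] P0: store L2 := 27 | P0:M(27), P1:I | bus: BusRdX,Flush
[14] P1: store L0 := 45 | P0:I, P1:M(45) | bus: BusRdX
[15] P1: load  L0 | P0:I, P1:M(45) | bus: none
[16] P1: load  L0 | P0:I, P1:M(45) | bus: none
[17] P0: load  L1 | P0:S(82), P1:S(82) | bus: BusRd,Flush
[18] P0: load  L0 | P0:S(45), P1:S(45) | bus: BusRd,Flush
[19] P0: load  L0 | P0:S(45), P1:S(45) | bus: none
[20] P0: load  L0 | P0:S(45), P1:S(45) | bus: none
[21] P1: load  L3 | P0:S(67), P1:S(67) | bus: BusRd,Flush
[22] P1: store L0 := 23 | P0:I, P1:M(23) | bus: BusRdX
[23] P1: load  L0 | P0:I, P1:M(23) | bus: none
[24] P1: store L0 := 46 | P0:I, P1:M(46) | bus: none
[25] P0: load  L0 | P0:S(46), P1:S(46) | bus: BusRd,Flush
[26] P0: load  L2 | P0:M(27), P1:I | bus: none
[27] P0: load  L0 | P0:S(46), P1:S(46) | bus: none
[28] P1: store L2 := 50 | P0:I, P1:M(50) | bus: BusRdX,Flush
[29] P0: load  L0 | P0:S(46), P1:S(46) | bus: none

memory[L2] = 27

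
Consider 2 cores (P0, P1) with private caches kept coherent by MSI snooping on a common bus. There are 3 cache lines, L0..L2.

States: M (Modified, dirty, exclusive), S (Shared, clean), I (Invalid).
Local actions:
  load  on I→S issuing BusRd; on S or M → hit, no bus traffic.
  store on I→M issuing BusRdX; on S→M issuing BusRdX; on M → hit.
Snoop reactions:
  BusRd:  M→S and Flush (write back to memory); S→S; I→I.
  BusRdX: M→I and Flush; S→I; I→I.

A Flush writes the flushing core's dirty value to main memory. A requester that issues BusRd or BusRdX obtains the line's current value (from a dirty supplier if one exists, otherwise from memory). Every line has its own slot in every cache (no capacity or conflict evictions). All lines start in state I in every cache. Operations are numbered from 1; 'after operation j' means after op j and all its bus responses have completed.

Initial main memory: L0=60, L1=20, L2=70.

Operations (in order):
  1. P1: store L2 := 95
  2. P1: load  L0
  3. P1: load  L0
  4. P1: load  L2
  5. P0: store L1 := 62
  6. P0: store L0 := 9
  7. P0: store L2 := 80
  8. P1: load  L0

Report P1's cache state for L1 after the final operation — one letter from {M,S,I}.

1. P1: store L2 := 95  bus=[BusRdX]  L2: P0=I P1=M  mem[L2]=70
2. P1: load  L0  bus=[BusRd]  L0: P0=I P1=S  mem[L0]=60
3. P1: load  L0  bus=[-]  L0: P0=I P1=S  mem[L0]=60
4. P1: load  L2  bus=[-]  L2: P0=I P1=M  mem[L2]=70
5. P0: store L1 := 62  bus=[BusRdX]  L1: P0=M P1=I  mem[L1]=20
6. P0: store L0 := 9  bus=[BusRdX]  L0: P0=M P1=I  mem[L0]=60
7. P0: store L2 := 80  bus=[BusRdX,Flush]  L2: P0=M P1=I  mem[L2]=95
8. P1: load  L0  bus=[BusRd,Flush]  L0: P0=S P1=S  mem[L0]=9

state = I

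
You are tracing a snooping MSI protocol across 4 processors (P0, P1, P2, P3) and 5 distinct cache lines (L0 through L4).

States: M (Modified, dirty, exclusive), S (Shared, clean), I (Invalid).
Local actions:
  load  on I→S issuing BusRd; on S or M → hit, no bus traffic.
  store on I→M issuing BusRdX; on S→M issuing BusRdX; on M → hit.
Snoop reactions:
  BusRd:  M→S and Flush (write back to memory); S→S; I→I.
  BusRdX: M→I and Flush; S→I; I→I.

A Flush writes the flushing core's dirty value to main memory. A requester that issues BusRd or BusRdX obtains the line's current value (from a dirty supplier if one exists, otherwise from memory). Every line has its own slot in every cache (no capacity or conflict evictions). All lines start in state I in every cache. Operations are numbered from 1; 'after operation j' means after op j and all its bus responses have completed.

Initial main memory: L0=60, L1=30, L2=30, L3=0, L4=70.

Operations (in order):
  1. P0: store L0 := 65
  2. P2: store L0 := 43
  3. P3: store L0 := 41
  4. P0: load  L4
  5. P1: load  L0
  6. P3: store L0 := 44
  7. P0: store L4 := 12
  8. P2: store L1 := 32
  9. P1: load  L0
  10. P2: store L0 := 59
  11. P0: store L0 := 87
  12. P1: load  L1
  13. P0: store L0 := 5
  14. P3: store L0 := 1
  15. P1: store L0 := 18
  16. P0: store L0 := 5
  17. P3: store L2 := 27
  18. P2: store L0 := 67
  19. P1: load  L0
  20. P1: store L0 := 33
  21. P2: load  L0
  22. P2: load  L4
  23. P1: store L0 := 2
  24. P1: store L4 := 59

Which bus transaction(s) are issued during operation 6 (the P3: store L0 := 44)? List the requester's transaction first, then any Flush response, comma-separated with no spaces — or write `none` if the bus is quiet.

bus = BusRdX

  op1 P0: store L0 := 65 → M/I/I/I on L0; bus BusRdX; mem=60
  op2 P2: store L0 := 43 → I/I/M/I on L0; bus BusRdX Flush; mem=65
  op3 P3: store L0 := 41 → I/I/I/M on L0; bus BusRdX Flush; mem=43
  op4 P0: load  L4 → S/I/I/I on L4; bus BusRd; mem=70
  op5 P1: load  L0 → I/S/I/S on L0; bus BusRd Flush; mem=41
  op6 P3: store L0 := 44 → I/I/I/M on L0; bus BusRdX; mem=41
  op7 P0: store L4 := 12 → M/I/I/I on L4; bus BusRdX; mem=70
  op8 P2: store L1 := 32 → I/I/M/I on L1; bus BusRdX; mem=30
  op9 P1: load  L0 → I/S/I/S on L0; bus BusRd Flush; mem=44
  op10 P2: store L0 := 59 → I/I/M/I on L0; bus BusRdX; mem=44
  op11 P0: store L0 := 87 → M/I/I/I on L0; bus BusRdX Flush; mem=59
  op12 P1: load  L1 → I/S/S/I on L1; bus BusRd Flush; mem=32
  op13 P0: store L0 := 5 → M/I/I/I on L0; bus (none); mem=59
  op14 P3: store L0 := 1 → I/I/I/M on L0; bus BusRdX Flush; mem=5
  op15 P1: store L0 := 18 → I/M/I/I on L0; bus BusRdX Flush; mem=1
  op16 P0: store L0 := 5 → M/I/I/I on L0; bus BusRdX Flush; mem=18
  op17 P3: store L2 := 27 → I/I/I/M on L2; bus BusRdX; mem=30
  op18 P2: store L0 := 67 → I/I/M/I on L0; bus BusRdX Flush; mem=5
  op19 P1: load  L0 → I/S/S/I on L0; bus BusRd Flush; mem=67
  op20 P1: store L0 := 33 → I/M/I/I on L0; bus BusRdX; mem=67
  op21 P2: load  L0 → I/S/S/I on L0; bus BusRd Flush; mem=33
  op22 P2: load  L4 → S/I/S/I on L4; bus BusRd Flush; mem=12
  op23 P1: store L0 := 2 → I/M/I/I on L0; bus BusRdX; mem=33
  op24 P1: store L4 := 59 → I/M/I/I on L4; bus BusRdX; mem=12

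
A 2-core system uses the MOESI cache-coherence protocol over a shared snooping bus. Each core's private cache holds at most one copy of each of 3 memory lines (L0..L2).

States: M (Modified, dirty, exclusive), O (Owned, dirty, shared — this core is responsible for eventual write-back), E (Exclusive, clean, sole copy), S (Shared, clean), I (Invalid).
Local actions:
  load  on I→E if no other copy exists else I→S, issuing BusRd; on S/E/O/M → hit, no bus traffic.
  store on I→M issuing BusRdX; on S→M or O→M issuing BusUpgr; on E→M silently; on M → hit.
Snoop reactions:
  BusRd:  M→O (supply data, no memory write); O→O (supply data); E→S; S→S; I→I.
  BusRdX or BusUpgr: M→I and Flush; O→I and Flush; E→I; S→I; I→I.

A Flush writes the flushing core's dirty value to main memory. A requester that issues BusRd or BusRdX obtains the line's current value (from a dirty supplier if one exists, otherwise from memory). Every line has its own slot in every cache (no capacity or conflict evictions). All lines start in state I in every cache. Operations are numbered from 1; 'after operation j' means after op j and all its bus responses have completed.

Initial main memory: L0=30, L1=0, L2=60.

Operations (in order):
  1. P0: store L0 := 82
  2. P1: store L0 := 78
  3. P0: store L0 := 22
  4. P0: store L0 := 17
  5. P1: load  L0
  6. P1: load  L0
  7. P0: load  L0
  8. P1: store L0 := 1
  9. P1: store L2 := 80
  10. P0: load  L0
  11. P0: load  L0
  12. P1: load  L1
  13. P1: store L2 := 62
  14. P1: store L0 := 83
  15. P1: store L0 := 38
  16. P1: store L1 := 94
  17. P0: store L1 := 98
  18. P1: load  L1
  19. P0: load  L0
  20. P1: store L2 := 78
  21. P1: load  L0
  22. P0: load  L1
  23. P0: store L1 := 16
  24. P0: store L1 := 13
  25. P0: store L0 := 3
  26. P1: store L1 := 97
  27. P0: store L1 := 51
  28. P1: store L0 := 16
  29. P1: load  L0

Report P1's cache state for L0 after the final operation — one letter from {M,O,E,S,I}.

state = M

[1] P0: store L0 := 82 | P0:M(82), P1:I | bus: BusRdX
[2] P1: store L0 := 78 | P0:I, P1:M(78) | bus: BusRdX,Flush
[3] P0: store L0 := 22 | P0:M(22), P1:I | bus: BusRdX,Flush
[4] P0: store L0 := 17 | P0:M(17), P1:I | bus: none
[5] P1: load  L0 | P0:O(17), P1:S(17) | bus: BusRd
[6] P1: load  L0 | P0:O(17), P1:S(17) | bus: none
[7] P0: load  L0 | P0:O(17), P1:S(17) | bus: none
[8] P1: store L0 := 1 | P0:I, P1:M(1) | bus: BusUpgr,Flush
[9] P1: store L2 := 80 | P0:I, P1:M(80) | bus: BusRdX
[10] P0: load  L0 | P0:S(1), P1:O(1) | bus: BusRd
[11] P0: load  L0 | P0:S(1), P1:O(1) | bus: none
[12] P1: load  L1 | P0:I, P1:E(0) | bus: BusRd
[13] P1: store L2 := 62 | P0:I, P1:M(62) | bus: none
[14] P1: store L0 := 83 | P0:I, P1:M(83) | bus: BusUpgr
[15] P1: store L0 := 38 | P0:I, P1:M(38) | bus: none
[16] P1: store L1 := 94 | P0:I, P1:M(94) | bus: none
[17] P0: store L1 := 98 | P0:M(98), P1:I | bus: BusRdX,Flush
[18] P1: load  L1 | P0:O(98), P1:S(98) | bus: BusRd
[19] P0: load  L0 | P0:S(38), P1:O(38) | bus: BusRd
[20] P1: store L2 := 78 | P0:I, P1:M(78) | bus: none
[21] P1: load  L0 | P0:S(38), P1:O(38) | bus: none
[22] P0: load  L1 | P0:O(98), P1:S(98) | bus: none
[23] P0: store L1 := 16 | P0:M(16), P1:I | bus: BusUpgr
[24] P0: store L1 := 13 | P0:M(13), P1:I | bus: none
[25] P0: store L0 := 3 | P0:M(3), P1:I | bus: BusUpgr,Flush
[26] P1: store L1 := 97 | P0:I, P1:M(97) | bus: BusRdX,Flush
[27] P0: store L1 := 51 | P0:M(51), P1:I | bus: BusRdX,Flush
[28] P1: store L0 := 16 | P0:I, P1:M(16) | bus: BusRdX,Flush
[29] P1: load  L0 | P0:I, P1:M(16) | bus: none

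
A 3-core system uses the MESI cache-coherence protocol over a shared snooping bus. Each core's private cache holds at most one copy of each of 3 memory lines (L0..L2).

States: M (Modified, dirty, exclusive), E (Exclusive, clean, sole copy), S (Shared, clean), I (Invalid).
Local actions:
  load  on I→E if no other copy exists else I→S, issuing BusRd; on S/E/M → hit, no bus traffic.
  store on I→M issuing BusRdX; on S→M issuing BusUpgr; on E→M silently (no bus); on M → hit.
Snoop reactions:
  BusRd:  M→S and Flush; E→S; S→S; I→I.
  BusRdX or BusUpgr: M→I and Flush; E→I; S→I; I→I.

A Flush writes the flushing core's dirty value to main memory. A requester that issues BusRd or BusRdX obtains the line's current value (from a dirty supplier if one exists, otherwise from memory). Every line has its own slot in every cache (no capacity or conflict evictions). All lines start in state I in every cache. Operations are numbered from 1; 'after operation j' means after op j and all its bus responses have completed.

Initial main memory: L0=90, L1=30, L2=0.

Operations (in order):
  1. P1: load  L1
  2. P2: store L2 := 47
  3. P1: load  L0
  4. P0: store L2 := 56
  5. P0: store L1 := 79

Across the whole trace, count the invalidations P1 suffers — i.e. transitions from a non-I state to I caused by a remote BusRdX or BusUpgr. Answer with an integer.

  op1 P1: load  L1 → I/E/I on L1; bus BusRd; mem=30
  op2 P2: store L2 := 47 → I/I/M on L2; bus BusRdX; mem=0
  op3 P1: load  L0 → I/E/I on L0; bus BusRd; mem=90
  op4 P0: store L2 := 56 → M/I/I on L2; bus BusRdX Flush; mem=47
  op5 P0: store L1 := 79 → M/I/I on L1; bus BusRdX; mem=30

invalidations = 1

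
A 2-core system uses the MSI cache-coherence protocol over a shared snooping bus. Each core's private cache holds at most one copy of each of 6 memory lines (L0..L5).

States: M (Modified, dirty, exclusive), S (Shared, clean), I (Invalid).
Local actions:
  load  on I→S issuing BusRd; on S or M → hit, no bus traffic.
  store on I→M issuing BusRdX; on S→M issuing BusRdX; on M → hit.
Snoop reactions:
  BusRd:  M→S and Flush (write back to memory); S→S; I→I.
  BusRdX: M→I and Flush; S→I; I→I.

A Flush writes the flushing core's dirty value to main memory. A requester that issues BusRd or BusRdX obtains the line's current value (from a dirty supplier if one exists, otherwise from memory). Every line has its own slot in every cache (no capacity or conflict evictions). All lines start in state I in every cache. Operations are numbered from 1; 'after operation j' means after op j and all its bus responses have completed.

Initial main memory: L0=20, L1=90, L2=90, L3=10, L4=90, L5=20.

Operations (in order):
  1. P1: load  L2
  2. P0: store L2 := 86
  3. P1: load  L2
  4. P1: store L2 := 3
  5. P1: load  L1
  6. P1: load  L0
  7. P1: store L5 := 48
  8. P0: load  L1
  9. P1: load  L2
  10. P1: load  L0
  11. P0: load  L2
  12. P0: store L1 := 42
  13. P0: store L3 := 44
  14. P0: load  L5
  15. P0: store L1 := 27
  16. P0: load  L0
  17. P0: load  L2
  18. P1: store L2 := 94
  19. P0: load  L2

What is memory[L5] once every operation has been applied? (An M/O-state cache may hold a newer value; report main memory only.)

1. P1: load  L2  bus=[BusRd]  L2: P0=I P1=S  mem[L2]=90
2. P0: store L2 := 86  bus=[BusRdX]  L2: P0=M P1=I  mem[L2]=90
3. P1: load  L2  bus=[BusRd,Flush]  L2: P0=S P1=S  mem[L2]=86
4. P1: store L2 := 3  bus=[BusRdX]  L2: P0=I P1=M  mem[L2]=86
5. P1: load  L1  bus=[BusRd]  L1: P0=I P1=S  mem[L1]=90
6. P1: load  L0  bus=[BusRd]  L0: P0=I P1=S  mem[L0]=20
7. P1: store L5 := 48  bus=[BusRdX]  L5: P0=I P1=M  mem[L5]=20
8. P0: load  L1  bus=[BusRd]  L1: P0=S P1=S  mem[L1]=90
9. P1: load  L2  bus=[-]  L2: P0=I P1=M  mem[L2]=86
10. P1: load  L0  bus=[-]  L0: P0=I P1=S  mem[L0]=20
11. P0: load  L2  bus=[BusRd,Flush]  L2: P0=S P1=S  mem[L2]=3
12. P0: store L1 := 42  bus=[BusRdX]  L1: P0=M P1=I  mem[L1]=90
13. P0: store L3 := 44  bus=[BusRdX]  L3: P0=M P1=I  mem[L3]=10
14. P0: load  L5  bus=[BusRd,Flush]  L5: P0=S P1=S  mem[L5]=48
15. P0: store L1 := 27  bus=[-]  L1: P0=M P1=I  mem[L1]=90
16. P0: load  L0  bus=[BusRd]  L0: P0=S P1=S  mem[L0]=20
17. P0: load  L2  bus=[-]  L2: P0=S P1=S  mem[L2]=3
18. P1: store L2 := 94  bus=[BusRdX]  L2: P0=I P1=M  mem[L2]=3
19. P0: load  L2  bus=[BusRd,Flush]  L2: P0=S P1=S  mem[L2]=94

memory[L5] = 48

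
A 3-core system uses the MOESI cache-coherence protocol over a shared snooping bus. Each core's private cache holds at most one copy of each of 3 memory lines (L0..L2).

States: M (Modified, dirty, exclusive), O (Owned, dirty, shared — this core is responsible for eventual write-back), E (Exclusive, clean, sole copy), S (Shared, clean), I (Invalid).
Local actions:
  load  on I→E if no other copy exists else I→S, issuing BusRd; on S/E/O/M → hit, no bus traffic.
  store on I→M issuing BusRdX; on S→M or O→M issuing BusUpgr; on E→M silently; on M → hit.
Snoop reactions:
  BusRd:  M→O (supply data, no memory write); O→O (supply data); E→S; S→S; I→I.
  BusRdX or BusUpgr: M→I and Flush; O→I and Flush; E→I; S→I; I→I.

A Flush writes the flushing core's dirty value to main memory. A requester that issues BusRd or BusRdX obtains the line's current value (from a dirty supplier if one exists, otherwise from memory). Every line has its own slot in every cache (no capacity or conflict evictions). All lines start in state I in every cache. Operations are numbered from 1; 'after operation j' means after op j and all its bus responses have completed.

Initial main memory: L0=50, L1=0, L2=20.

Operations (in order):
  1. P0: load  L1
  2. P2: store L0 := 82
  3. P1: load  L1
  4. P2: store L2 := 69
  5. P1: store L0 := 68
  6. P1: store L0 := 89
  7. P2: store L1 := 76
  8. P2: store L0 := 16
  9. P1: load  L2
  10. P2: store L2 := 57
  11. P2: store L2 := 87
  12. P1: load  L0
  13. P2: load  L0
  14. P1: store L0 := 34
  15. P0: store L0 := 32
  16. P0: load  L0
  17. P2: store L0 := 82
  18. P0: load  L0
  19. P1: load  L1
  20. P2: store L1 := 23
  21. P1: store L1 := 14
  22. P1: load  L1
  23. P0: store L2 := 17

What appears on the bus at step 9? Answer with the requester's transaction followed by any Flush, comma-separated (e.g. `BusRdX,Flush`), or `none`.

bus = BusRd

step 1: P0: load  L1  ⟶  EII  (L1)  txn=BusRd  M[L1]=0
step 2: P2: store L0 := 82  ⟶  IIM  (L0)  txn=BusRdX  M[L0]=50
step 3: P1: load  L1  ⟶  SSI  (L1)  txn=BusRd  M[L1]=0
step 4: P2: store L2 := 69  ⟶  IIM  (L2)  txn=BusRdX  M[L2]=20
step 5: P1: store L0 := 68  ⟶  IMI  (L0)  txn=BusRdX+Flush  M[L0]=82
step 6: P1: store L0 := 89  ⟶  IMI  (L0)  txn=∅  M[L0]=82
step 7: P2: store L1 := 76  ⟶  IIM  (L1)  txn=BusRdX  M[L1]=0
step 8: P2: store L0 := 16  ⟶  IIM  (L0)  txn=BusRdX+Flush  M[L0]=89
step 9: P1: load  L2  ⟶  ISO  (L2)  txn=BusRd  M[L2]=20
step 10: P2: store L2 := 57  ⟶  IIM  (L2)  txn=BusUpgr  M[L2]=20
step 11: P2: store L2 := 87  ⟶  IIM  (L2)  txn=∅  M[L2]=20
step 12: P1: load  L0  ⟶  ISO  (L0)  txn=BusRd  M[L0]=89
step 13: P2: load  L0  ⟶  ISO  (L0)  txn=∅  M[L0]=89
step 14: P1: store L0 := 34  ⟶  IMI  (L0)  txn=BusUpgr+Flush  M[L0]=16
step 15: P0: store L0 := 32  ⟶  MII  (L0)  txn=BusRdX+Flush  M[L0]=34
step 16: P0: load  L0  ⟶  MII  (L0)  txn=∅  M[L0]=34
step 17: P2: store L0 := 82  ⟶  IIM  (L0)  txn=BusRdX+Flush  M[L0]=32
step 18: P0: load  L0  ⟶  SIO  (L0)  txn=BusRd  M[L0]=32
step 19: P1: load  L1  ⟶  ISO  (L1)  txn=BusRd  M[L1]=0
step 20: P2: store L1 := 23  ⟶  IIM  (L1)  txn=BusUpgr  M[L1]=0
step 21: P1: store L1 := 14  ⟶  IMI  (L1)  txn=BusRdX+Flush  M[L1]=23
step 22: P1: load  L1  ⟶  IMI  (L1)  txn=∅  M[L1]=23
step 23: P0: store L2 := 17  ⟶  MII  (L2)  txn=BusRdX+Flush  M[L2]=87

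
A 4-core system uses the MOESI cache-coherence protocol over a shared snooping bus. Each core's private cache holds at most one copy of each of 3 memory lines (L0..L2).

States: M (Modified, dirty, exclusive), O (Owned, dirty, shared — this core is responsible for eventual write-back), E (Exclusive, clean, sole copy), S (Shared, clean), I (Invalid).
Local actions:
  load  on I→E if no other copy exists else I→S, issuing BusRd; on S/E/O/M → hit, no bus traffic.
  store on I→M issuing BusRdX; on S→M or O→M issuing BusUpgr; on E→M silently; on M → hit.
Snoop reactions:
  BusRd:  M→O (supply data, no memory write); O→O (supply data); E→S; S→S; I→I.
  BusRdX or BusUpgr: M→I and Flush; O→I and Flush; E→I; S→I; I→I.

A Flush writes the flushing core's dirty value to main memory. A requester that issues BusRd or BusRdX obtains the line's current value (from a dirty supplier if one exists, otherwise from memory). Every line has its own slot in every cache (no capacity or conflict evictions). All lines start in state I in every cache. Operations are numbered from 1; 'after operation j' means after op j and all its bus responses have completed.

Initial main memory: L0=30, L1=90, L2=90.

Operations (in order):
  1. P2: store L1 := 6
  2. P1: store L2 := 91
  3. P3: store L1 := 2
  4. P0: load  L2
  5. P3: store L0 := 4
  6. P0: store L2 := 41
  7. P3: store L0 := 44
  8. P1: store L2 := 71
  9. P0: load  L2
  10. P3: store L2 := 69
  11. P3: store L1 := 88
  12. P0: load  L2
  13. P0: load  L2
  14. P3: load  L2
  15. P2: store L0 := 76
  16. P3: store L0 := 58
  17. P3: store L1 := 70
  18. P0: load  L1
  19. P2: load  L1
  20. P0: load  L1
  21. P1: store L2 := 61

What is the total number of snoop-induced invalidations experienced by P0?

  op1 P2: store L1 := 6 → I/I/M/I on L1; bus BusRdX; mem=90
  op2 P1: store L2 := 91 → I/M/I/I on L2; bus BusRdX; mem=90
  op3 P3: store L1 := 2 → I/I/I/M on L1; bus BusRdX Flush; mem=6
  op4 P0: load  L2 → S/O/I/I on L2; bus BusRd; mem=90
  op5 P3: store L0 := 4 → I/I/I/M on L0; bus BusRdX; mem=30
  op6 P0: store L2 := 41 → M/I/I/I on L2; bus BusUpgr Flush; mem=91
  op7 P3: store L0 := 44 → I/I/I/M on L0; bus (none); mem=30
  op8 P1: store L2 := 71 → I/M/I/I on L2; bus BusRdX Flush; mem=41
  op9 P0: load  L2 → S/O/I/I on L2; bus BusRd; mem=41
  op10 P3: store L2 := 69 → I/I/I/M on L2; bus BusRdX Flush; mem=71
  op11 P3: store L1 := 88 → I/I/I/M on L1; bus (none); mem=6
  op12 P0: load  L2 → S/I/I/O on L2; bus BusRd; mem=71
  op13 P0: load  L2 → S/I/I/O on L2; bus (none); mem=71
  op14 P3: load  L2 → S/I/I/O on L2; bus (none); mem=71
  op15 P2: store L0 := 76 → I/I/M/I on L0; bus BusRdX Flush; mem=44
  op16 P3: store L0 := 58 → I/I/I/M on L0; bus BusRdX Flush; mem=76
  op17 P3: store L1 := 70 → I/I/I/M on L1; bus (none); mem=6
  op18 P0: load  L1 → S/I/I/O on L1; bus BusRd; mem=6
  op19 P2: load  L1 → S/I/S/O on L1; bus BusRd; mem=6
  op20 P0: load  L1 → S/I/S/O on L1; bus (none); mem=6
  op21 P1: store L2 := 61 → I/M/I/I on L2; bus BusRdX Flush; mem=69

invalidations = 3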